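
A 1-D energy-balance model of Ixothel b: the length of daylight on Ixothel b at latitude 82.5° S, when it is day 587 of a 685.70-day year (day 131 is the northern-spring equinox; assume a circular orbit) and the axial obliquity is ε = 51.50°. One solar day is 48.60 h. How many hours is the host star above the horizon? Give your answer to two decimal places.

Solar longitude: λ_s = 360° × (587 − 131)/685.70 = 239.405°.
sin δ = sin 51.50° × sin 239.405° = -0.67366, so δ = -42.350°.
Sunrise equation: cos H₀ = −tan φ · tan δ = -6.9237 ≤ −1, so the host star never sets (polar day) and H₀ = π.
Daylight = 2H₀/(2π) × 48.60 h = (3.1416/π) × 48.60 = 48.60 h.

48.60 h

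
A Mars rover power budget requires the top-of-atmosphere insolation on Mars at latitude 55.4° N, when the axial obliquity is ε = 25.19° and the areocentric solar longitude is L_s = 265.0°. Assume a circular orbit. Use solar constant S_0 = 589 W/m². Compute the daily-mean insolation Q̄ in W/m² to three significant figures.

sin δ = sin 25.19° × sin 265.0° = -0.42400, so δ = -25.087°.
cos h₀ = −tan(+55.4°) tan(-25.087°) = 0.6786, h₀ = 0.8249 rad.
Bracket: h₀ sin ϕ sin δ + cos ϕ cos δ sin h₀ = 0.8249×0.82314×-0.42400 + 0.56784×0.90566×0.73446 = -0.287899 + 0.377711 = 0.089812.
Q̄ = (S_0/π) × [bracket] = (589/π) × 0.089812 = 16.84 W/m².

Q̄ ≈ 16.8 W/m²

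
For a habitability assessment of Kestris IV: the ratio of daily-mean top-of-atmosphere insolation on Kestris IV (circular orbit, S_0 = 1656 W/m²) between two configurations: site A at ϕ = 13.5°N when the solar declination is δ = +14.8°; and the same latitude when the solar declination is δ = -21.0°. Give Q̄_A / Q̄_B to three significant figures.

Q̄_A / Q̄_B ≈ 1.33

— Configuration A (ϕ=+13.5°):
cos h₀ = −tan(+13.5°) tan(+14.800°) = -0.0634, h₀ = 1.6343 rad.
Bracket: h₀ sin ϕ sin δ + cos ϕ cos δ sin h₀ = 1.6343×0.23345×0.25545 + 0.97237×0.96682×0.99799 = 0.097461 + 0.938217 = 1.035678.
Q̄ = (S_0/π) × [bracket] = (1656/π) × 1.035678 = 545.93 W/m².
— Configuration B (ϕ=+13.5°):
cos h₀ = −tan(+13.5°) tan(-21.000°) = 0.0922, h₀ = 1.4785 rad.
Bracket: h₀ sin ϕ sin δ + cos ϕ cos δ sin h₀ = 1.4785×0.23345×-0.35837 + 0.97237×0.93358×0.99574 = -0.123693 + 0.903918 = 0.780225.
Q̄ = (S_0/π) × [bracket] = (1656/π) × 0.780225 = 411.27 W/m².
Ratio Q̄_A / Q̄_B = 545.93 / 411.27 = 1.327.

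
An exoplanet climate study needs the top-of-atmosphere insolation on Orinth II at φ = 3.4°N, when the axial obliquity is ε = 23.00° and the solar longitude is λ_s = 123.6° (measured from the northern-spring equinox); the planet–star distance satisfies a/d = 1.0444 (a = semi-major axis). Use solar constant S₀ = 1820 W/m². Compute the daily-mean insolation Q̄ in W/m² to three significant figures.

Q̄ ≈ 616 W/m²

Solar declination: sin δ = sin ε · sin λ_s = sin 23.00° × sin 123.6° = 0.32545, so δ = +18.993°.
cos H₀ = −tan(+3.4°) tan(+18.993°) = -0.0204, H₀ = 1.5912 rad.
Bracket: H₀ sin φ sin δ + cos φ cos δ sin H₀ = 1.5912×0.05931×0.32545 + 0.99824×0.94556×0.99979 = 0.030714 + 0.943698 = 0.974412.
Inverse-square distance factor (a/d)² = 1.0444² = 1.090771.
Q̄ = (S₀/π) × 1.090771 × [bracket] = (1820/π) × 1.090771 × 0.974412 = 615.7 W/m².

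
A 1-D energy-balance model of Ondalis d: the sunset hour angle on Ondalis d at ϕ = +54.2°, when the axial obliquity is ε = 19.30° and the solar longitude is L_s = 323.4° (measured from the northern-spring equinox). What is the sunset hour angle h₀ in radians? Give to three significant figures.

h₀ = 1.29 rad

Solar declination: sin δ = sin ε · sin L_s = sin 19.30° × sin 323.4° = -0.19706, so δ = -11.365°.
cos h₀ = −tan ϕ · tan δ = −tan(+54.2°) × tan(-11.365°) = 0.2787, so h₀ = 1.2884 rad = 73.82°.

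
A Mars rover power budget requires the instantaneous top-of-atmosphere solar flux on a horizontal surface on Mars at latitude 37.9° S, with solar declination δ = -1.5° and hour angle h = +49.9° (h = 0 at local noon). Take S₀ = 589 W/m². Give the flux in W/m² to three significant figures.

309 W/m²

cos θ_z = sin φ sin δ + cos φ cos δ cos h = 0.016080 + 0.508094 = 0.524174.
Flux = S₀ · cos θ_z = 589 × 0.524174 = 308.7 W/m².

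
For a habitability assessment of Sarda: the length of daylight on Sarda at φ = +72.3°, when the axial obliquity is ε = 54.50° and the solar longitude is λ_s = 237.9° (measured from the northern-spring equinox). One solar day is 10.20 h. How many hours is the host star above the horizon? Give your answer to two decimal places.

0.00 h

Solar declination: sin δ = sin ε · sin λ_s = sin 54.50° × sin 237.9° = -0.68966, so δ = -43.603°.
cos H₀ = −tan φ · tan δ = 2.9842 ≥ 1, so the host star never rises (polar night) and H₀ = 0.
Daylight = 2H₀/(2π) × 10.20 h = (0.0000/π) × 10.20 = 0.00 h.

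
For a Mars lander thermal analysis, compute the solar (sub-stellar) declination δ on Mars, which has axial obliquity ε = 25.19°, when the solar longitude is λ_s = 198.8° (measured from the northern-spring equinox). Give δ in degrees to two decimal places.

δ = -7.88°

sin δ = sin ε · sin λ_s = sin 25.19° × sin 198.8° = -0.137163.
δ = arcsin(-0.137163) = -7.88°.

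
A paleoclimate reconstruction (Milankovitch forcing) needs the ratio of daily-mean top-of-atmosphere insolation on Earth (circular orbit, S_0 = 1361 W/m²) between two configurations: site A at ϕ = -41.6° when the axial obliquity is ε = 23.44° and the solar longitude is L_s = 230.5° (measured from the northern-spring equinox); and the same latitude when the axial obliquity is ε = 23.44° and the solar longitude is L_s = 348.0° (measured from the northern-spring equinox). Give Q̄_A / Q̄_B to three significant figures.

Q̄_A / Q̄_B ≈ 1.27

— Configuration A (ϕ=-41.6°):
Solar declination: sin δ = sin ε · sin L_s = sin 23.44° × sin 230.5° = -0.30694, so δ = -17.875°.
cos h₀ = −tan(-41.6°) tan(-17.875°) = -0.2863, h₀ = 1.8612 rad.
Bracket: h₀ sin ϕ sin δ + cos ϕ cos δ sin h₀ = 1.8612×-0.66393×-0.30694 + 0.74780×0.95173×0.95813 = 0.379288 + 0.681905 = 1.061193.
Q̄ = (S_0/π) × [bracket] = (1361/π) × 1.061193 = 459.73 W/m².
— Configuration B (ϕ=-41.6°):
Solar declination: sin δ = sin ε · sin L_s = sin 23.44° × sin 348.0° = -0.08270, so δ = -4.744°.
cos h₀ = −tan(-41.6°) tan(-4.744°) = -0.0737, h₀ = 1.6445 rad.
Bracket: h₀ sin ϕ sin δ + cos ϕ cos δ sin h₀ = 1.6445×-0.66393×-0.08270 + 0.74780×0.99657×0.99728 = 0.090295 + 0.743208 = 0.833503.
Q̄ = (S_0/π) × [bracket] = (1361/π) × 0.833503 = 361.09 W/m².
Ratio Q̄_A / Q̄_B = 459.73 / 361.09 = 1.273.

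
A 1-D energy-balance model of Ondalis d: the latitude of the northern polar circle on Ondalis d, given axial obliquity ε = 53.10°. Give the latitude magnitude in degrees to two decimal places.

36.90°

The polar circle is the lowest latitude that experiences at least one full rotation of continuous daylight at the northern-summer solstice; it lies at |ϕ| = 90° − ε = 90° − 53.10° = 36.90°.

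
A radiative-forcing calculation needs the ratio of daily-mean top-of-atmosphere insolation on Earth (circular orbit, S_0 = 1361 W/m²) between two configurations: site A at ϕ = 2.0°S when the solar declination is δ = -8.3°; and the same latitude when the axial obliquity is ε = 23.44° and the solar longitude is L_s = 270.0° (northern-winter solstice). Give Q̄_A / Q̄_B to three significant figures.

— Configuration A (ϕ=-2.0°):
cos h₀ = −tan(-2.0°) tan(-8.300°) = -0.0051, h₀ = 1.5759 rad.
Bracket: h₀ sin ϕ sin δ + cos ϕ cos δ sin h₀ = 1.5759×-0.03490×-0.14436 + 0.99939×0.98953×0.99999 = 0.007940 + 0.988916 = 0.996856.
Q̄ = (S_0/π) × [bracket] = (1361/π) × 0.996856 = 431.86 W/m².
— Configuration B (ϕ=-2.0°):
Solar declination: sin δ = sin ε · sin L_s = sin 23.44° × sin 270.0° = -0.39779, so δ = -23.440°.
cos h₀ = −tan(-2.0°) tan(-23.440°) = -0.0151, h₀ = 1.5859 rad.
Bracket: h₀ sin ϕ sin δ + cos ϕ cos δ sin h₀ = 1.5859×-0.03490×-0.39779 + 0.99939×0.91748×0.99989 = 0.022017 + 0.916819 = 0.938836.
Q̄ = (S_0/π) × [bracket] = (1361/π) × 0.938836 = 406.72 W/m².
Ratio Q̄_A / Q̄_B = 431.86 / 406.72 = 1.062.

Q̄_A / Q̄_B ≈ 1.06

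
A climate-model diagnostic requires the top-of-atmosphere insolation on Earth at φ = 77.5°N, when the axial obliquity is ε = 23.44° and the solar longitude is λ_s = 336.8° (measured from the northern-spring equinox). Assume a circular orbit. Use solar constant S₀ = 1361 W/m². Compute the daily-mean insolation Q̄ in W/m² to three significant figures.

Solar declination: sin δ = sin ε · sin λ_s = sin 23.44° × sin 336.8° = -0.15671, so δ = -9.016°.
cos H₀ = −tan(+77.5°) tan(-9.016°) = 0.7157, H₀ = 0.7732 rad.
Bracket: H₀ sin φ sin δ + cos φ cos δ sin H₀ = 0.7732×0.97630×-0.15671 + 0.21644×0.98765×0.69841 = -0.118296 + 0.149297 = 0.031001.
Q̄ = (S₀/π) × [bracket] = (1361/π) × 0.031001 = 13.43 W/m².

Q̄ ≈ 13.4 W/m²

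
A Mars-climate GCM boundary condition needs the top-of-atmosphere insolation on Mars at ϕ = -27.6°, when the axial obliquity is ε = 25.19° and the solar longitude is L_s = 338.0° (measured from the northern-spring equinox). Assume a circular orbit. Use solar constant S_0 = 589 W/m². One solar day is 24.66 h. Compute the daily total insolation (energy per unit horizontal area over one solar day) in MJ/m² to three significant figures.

Solar declination: sin δ = sin ε · sin L_s = sin 25.19° × sin 338.0° = -0.15944, so δ = -9.174°.
cos h₀ = −tan(-27.6°) tan(-9.174°) = -0.0844, h₀ = 1.6553 rad.
Bracket: h₀ sin ϕ sin δ + cos ϕ cos δ sin h₀ = 1.6553×-0.46330×-0.15944 + 0.88620×0.98721×0.99643 = 0.122275 + 0.871742 = 0.994017.
Q̄ = (S_0/π) × [bracket] = (589/π) × 0.994017 = 186.36 W/m².
Daily total = Q̄ × 24.66 h × 3600 s/h = 186.36 × 24.66 × 3600 / 10⁶ = 16.54 MJ/m².

16.5 MJ/m²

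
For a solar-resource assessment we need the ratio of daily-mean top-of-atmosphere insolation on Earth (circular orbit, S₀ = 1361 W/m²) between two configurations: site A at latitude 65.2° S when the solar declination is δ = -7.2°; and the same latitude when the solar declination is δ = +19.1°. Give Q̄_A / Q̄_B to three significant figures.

Q̄_A / Q̄_B ≈ 12.9

— Configuration A (φ=-65.2°):
cos H₀ = −tan(-65.2°) tan(-7.200°) = -0.2734, H₀ = 1.8477 rad.
Bracket: H₀ sin φ sin δ + cos φ cos δ sin H₀ = 1.8477×-0.90778×-0.12533 + 0.41945×0.99211×0.96190 = 0.210217 + 0.400286 = 0.610503.
Q̄ = (S₀/π) × [bracket] = (1361/π) × 0.610503 = 264.48 W/m².
— Configuration B (φ=-65.2°):
cos H₀ = −tan(-65.2°) tan(+19.100°) = 0.7494, H₀ = 0.7236 rad.
Bracket: H₀ sin φ sin δ + cos φ cos δ sin H₀ = 0.7236×-0.90778×0.32722 + 0.41945×0.94495×0.66209 = -0.214941 + 0.262426 = 0.047485.
Q̄ = (S₀/π) × [bracket] = (1361/π) × 0.047485 = 20.571 W/m².
Ratio Q̄_A / Q̄_B = 264.48 / 20.571 = 12.86.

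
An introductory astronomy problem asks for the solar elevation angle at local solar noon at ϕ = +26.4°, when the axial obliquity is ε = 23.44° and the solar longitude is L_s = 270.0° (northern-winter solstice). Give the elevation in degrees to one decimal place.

Solar declination: sin δ = sin ε · sin L_s = sin 23.44° × sin 270.0° = -0.39779, so δ = -23.440°.
At local noon the hour angle is zero, so the zenith angle equals |ϕ − δ| = |+26.4° − (-23.440°)| = 49.840°.
Elevation = 90° − 49.840° = 40.2°.

40.2°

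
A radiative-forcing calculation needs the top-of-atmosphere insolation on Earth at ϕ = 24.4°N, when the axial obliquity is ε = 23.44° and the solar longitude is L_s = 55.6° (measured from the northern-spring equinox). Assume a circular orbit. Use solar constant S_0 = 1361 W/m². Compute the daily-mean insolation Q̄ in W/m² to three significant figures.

Solar declination: sin δ = sin ε · sin L_s = sin 23.44° × sin 55.6° = 0.32822, so δ = +19.161°.
cos h₀ = −tan(+24.4°) tan(+19.161°) = -0.1576, h₀ = 1.7291 rad.
Bracket: h₀ sin ϕ sin δ + cos ϕ cos δ sin h₀ = 1.7291×0.41310×0.32822 + 0.91068×0.94460×0.98750 = 0.234445 + 0.849475 = 1.083920.
Q̄ = (S_0/π) × [bracket] = (1361/π) × 1.083920 = 469.6 W/m².

Q̄ ≈ 470 W/m²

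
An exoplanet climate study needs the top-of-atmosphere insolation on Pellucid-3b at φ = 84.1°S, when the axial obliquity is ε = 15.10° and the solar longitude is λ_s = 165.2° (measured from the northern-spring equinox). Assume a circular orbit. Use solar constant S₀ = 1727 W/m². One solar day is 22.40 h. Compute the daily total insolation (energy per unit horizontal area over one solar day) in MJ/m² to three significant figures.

Solar declination: sin δ = sin ε · sin λ_s = sin 15.10° × sin 165.2° = 0.06654, so δ = +3.816°.
cos H₀ = −tan(-84.1°) tan(+3.816°) = 0.6454, H₀ = 0.8693 rad.
Bracket: H₀ sin φ sin δ + cos φ cos δ sin H₀ = 0.8693×-0.99470×0.06654 + 0.10279×0.99778×0.76387 = -0.057537 + 0.078344 = 0.020807.
Q̄ = (S₀/π) × [bracket] = (1727/π) × 0.020807 = 11.438 W/m².
Daily total = Q̄ × 22.40 h × 3600 s/h = 11.438 × 22.40 × 3600 / 10⁶ = 0.9224 MJ/m².

0.922 MJ/m²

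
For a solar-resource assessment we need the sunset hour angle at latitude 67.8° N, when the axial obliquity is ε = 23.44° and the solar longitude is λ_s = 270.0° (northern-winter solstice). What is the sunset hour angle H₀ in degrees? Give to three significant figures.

H₀ = 0.00°

Solar declination: sin δ = sin ε · sin λ_s = sin 23.44° × sin 270.0° = -0.39779, so δ = -23.440°.
cos H₀ = −tan φ · tan δ = 1.0624 ≥ 1, so the Sun never rises (polar night) and H₀ = 0.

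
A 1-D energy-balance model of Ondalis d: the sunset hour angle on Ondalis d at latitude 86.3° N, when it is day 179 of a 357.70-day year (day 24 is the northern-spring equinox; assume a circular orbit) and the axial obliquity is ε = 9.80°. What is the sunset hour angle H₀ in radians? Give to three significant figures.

H₀ = 3.14 rad

Solar longitude: λ_s = 360° × (179 − 24)/357.70 = 155.997°.
sin δ = sin 9.80° × sin 155.997° = 0.06924, so δ = +3.970°.
Sunrise equation: cos H₀ = −tan φ · tan δ = -1.0733 ≤ −1, so the host star never sets (polar day) and H₀ = π.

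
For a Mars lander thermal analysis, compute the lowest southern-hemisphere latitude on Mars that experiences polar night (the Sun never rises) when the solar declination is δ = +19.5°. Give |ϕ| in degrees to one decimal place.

Polar night requires cos h₀ = −tan ϕ tan δ ≥ 1, i.e. tan ϕ tan δ ≤ −1.
The boundary is |tan ϕ| · |tan δ| = 1, so |ϕ| = 90° − |δ| = 90° − 19.5° = 70.5° in the southern hemisphere.

|ϕ| = 70.5°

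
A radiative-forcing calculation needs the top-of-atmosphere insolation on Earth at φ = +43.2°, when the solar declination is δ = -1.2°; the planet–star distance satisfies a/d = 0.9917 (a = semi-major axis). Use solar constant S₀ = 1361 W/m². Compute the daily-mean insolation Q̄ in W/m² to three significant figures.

cos H₀ = −tan(+43.2°) tan(-1.200°) = 0.0197, H₀ = 1.5511 rad.
Bracket: H₀ sin φ sin δ + cos φ cos δ sin H₀ = 1.5511×0.68455×-0.02094 + 0.72897×0.99978×0.99981 = -0.022234 + 0.728671 = 0.706437.
Inverse-square distance factor (a/d)² = 0.9917² = 0.983469.
Q̄ = (S₀/π) × 0.983469 × [bracket] = (1361/π) × 0.983469 × 0.706437 = 301.0 W/m².

Q̄ ≈ 301 W/m²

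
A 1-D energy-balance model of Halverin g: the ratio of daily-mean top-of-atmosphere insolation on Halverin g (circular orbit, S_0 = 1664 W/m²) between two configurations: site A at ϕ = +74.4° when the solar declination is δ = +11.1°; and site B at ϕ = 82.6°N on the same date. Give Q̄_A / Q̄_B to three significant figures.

Q̄_A / Q̄_B ≈ 1.04

— Configuration A (ϕ=+74.4°):
cos h₀ = −tan(+74.4°) tan(+11.100°) = -0.7027, h₀ = 2.3500 rad.
Bracket: h₀ sin ϕ sin δ + cos ϕ cos δ sin h₀ = 2.3500×0.96316×0.19252 + 0.26892×0.98129×0.71150 = 0.435755 + 0.187757 = 0.623512.
Q̄ = (S_0/π) × [bracket] = (1664/π) × 0.623512 = 330.25 W/m².
— Configuration B (ϕ=+82.6°):
cos h₀ = −tan(+82.6°) tan(+11.100°) = -1.5106 ≤ −1 ⇒ polar day, h₀ = π.
Bracket: h₀ sin ϕ sin δ + cos ϕ cos δ sin h₀ = 3.1416×0.99167×0.19252 + 0.12880×0.98129×0.00000 = 0.599783 + 0.000000 = 0.599783.
Q̄ = (S_0/π) × [bracket] = (1664/π) × 0.599783 = 317.69 W/m².
Ratio Q̄_A / Q̄_B = 330.25 / 317.69 = 1.040.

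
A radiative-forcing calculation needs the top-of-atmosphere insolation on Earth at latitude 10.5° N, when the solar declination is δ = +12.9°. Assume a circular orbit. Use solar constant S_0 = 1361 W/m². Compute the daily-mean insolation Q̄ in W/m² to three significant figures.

cos h₀ = −tan(+10.5°) tan(+12.900°) = -0.0424, h₀ = 1.6133 rad.
Bracket: h₀ sin ϕ sin δ + cos ϕ cos δ sin h₀ = 1.6133×0.18224×0.22325 + 0.98325×0.97476×0.99910 = 0.065637 + 0.957570 = 1.023207.
Q̄ = (S_0/π) × [bracket] = (1361/π) × 1.023207 = 443.3 W/m².

Q̄ ≈ 443 W/m²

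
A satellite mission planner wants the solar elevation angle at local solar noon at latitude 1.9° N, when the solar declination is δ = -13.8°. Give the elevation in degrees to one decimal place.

At local noon the hour angle is zero, so the zenith angle equals |ϕ − δ| = |+1.9° − (-13.800°)| = 15.700°.
Elevation = 90° − 15.700° = 74.3°.

74.3°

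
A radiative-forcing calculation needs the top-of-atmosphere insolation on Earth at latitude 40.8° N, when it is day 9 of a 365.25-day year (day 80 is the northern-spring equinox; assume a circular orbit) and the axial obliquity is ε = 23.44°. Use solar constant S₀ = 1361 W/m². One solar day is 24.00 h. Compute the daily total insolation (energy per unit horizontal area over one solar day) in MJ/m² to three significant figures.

13.5 MJ/m²

Solar longitude: λ_s = 360° × (9 − 80)/365.25 = -69.979°, i.e. -69.979° + 360° = 290.021°.
sin δ = sin 23.44° × sin 290.021° = -0.37375, so δ = -21.947°.
cos H₀ = −tan(+40.8°) tan(-21.947°) = 0.3478, H₀ = 1.2156 rad.
Bracket: H₀ sin φ sin δ + cos φ cos δ sin H₀ = 1.2156×0.65342×-0.37375 + 0.75700×0.92753×0.93756 = -0.296869 + 0.658299 = 0.361430.
Q̄ = (S₀/π) × [bracket] = (1361/π) × 0.361430 = 156.58 W/m².
Daily total = Q̄ × 24.00 h × 3600 s/h = 156.58 × 24.00 × 3600 / 10⁶ = 13.53 MJ/m².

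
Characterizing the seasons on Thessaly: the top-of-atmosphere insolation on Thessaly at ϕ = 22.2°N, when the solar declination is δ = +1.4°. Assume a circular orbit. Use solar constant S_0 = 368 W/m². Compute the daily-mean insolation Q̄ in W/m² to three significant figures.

cos h₀ = −tan(+22.2°) tan(+1.400°) = -0.0100, h₀ = 1.5808 rad.
Bracket: h₀ sin ϕ sin δ + cos ϕ cos δ sin h₀ = 1.5808×0.37784×0.02443 + 0.92587×0.99970×0.99995 = 0.014592 + 0.925546 = 0.940138.
Q̄ = (S_0/π) × [bracket] = (368/π) × 0.940138 = 110.1 W/m².

Q̄ ≈ 110 W/m²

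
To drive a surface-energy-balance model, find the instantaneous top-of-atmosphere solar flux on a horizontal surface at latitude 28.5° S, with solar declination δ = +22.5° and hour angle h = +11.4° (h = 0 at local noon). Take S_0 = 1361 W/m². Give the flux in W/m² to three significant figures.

cos θ_z = sin ϕ sin δ + cos ϕ cos δ cos h = -0.182601 + 0.795903 = 0.613302.
Flux = S_0 · cos θ_z = 1361 × 0.613302 = 834.7 W/m².

835 W/m²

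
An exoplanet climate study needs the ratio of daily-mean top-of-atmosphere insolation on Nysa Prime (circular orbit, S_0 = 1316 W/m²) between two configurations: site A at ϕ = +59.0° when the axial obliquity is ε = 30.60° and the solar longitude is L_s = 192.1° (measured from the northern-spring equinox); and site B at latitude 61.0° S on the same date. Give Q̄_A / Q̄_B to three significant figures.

Q̄_A / Q̄_B ≈ 0.591

— Configuration A (ϕ=+59.0°):
Solar declination: sin δ = sin ε · sin L_s = sin 30.60° × sin 192.1° = -0.10670, so δ = -6.125°.
cos h₀ = −tan(+59.0°) tan(-6.125°) = 0.1786, h₀ = 1.3912 rad.
Bracket: h₀ sin ϕ sin δ + cos ϕ cos δ sin h₀ = 1.3912×0.85717×-0.10670 + 0.51504×0.99429×0.98392 = -0.127239 + 0.503865 = 0.376626.
Q̄ = (S_0/π) × [bracket] = (1316/π) × 0.376626 = 157.77 W/m².
— Configuration B (ϕ=-61.0°):
cos h₀ = −tan(-61.0°) tan(-6.125°) = -0.1936, h₀ = 1.7656 rad.
Bracket: h₀ sin ϕ sin δ + cos ϕ cos δ sin h₀ = 1.7656×-0.87462×-0.10670 + 0.48481×0.99429×0.98108 = 0.164769 + 0.472922 = 0.637691.
Q̄ = (S_0/π) × [bracket] = (1316/π) × 0.637691 = 267.13 W/m².
Ratio Q̄_A / Q̄_B = 157.77 / 267.13 = 0.5906.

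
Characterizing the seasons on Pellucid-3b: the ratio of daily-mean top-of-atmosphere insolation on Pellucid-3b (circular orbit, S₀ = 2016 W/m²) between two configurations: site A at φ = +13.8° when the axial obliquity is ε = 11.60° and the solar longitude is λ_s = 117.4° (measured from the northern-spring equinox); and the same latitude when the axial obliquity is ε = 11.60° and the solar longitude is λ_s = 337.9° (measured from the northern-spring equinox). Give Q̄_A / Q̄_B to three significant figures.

Q̄_A / Q̄_B ≈ 1.09

— Configuration A (φ=+13.8°):
Solar declination: sin δ = sin ε · sin λ_s = sin 11.60° × sin 117.4° = 0.17852, so δ = +10.284°.
cos H₀ = −tan(+13.8°) tan(+10.284°) = -0.0446, H₀ = 1.6154 rad.
Bracket: H₀ sin φ sin δ + cos φ cos δ sin H₀ = 1.6154×0.23853×0.17852 + 0.97113×0.98394×0.99901 = 0.068788 + 0.954588 = 1.023376.
Q̄ = (S₀/π) × [bracket] = (2016/π) × 1.023376 = 656.71 W/m².
— Configuration B (φ=+13.8°):
Solar declination: sin δ = sin ε · sin λ_s = sin 11.60° × sin 337.9° = -0.07565, so δ = -4.339°.
cos H₀ = −tan(+13.8°) tan(-4.339°) = 0.0186, H₀ = 1.5522 rad.
Bracket: H₀ sin φ sin δ + cos φ cos δ sin H₀ = 1.5522×0.23853×-0.07565 + 0.97113×0.99713×0.99983 = -0.028009 + 0.968178 = 0.940169.
Q̄ = (S₀/π) × [bracket] = (2016/π) × 0.940169 = 603.32 W/m².
Ratio Q̄_A / Q̄_B = 656.71 / 603.32 = 1.088.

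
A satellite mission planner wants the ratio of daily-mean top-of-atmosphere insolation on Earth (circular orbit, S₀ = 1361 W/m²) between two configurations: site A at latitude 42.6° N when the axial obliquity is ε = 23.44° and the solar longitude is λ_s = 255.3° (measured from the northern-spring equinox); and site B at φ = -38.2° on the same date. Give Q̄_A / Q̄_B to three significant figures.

Q̄_A / Q̄_B ≈ 0.282

— Configuration A (φ=+42.6°):
Solar declination: sin δ = sin ε · sin λ_s = sin 23.44° × sin 255.3° = -0.38477, so δ = -22.629°.
cos H₀ = −tan(+42.6°) tan(-22.629°) = 0.3833, H₀ = 1.1774 rad.
Bracket: H₀ sin φ sin δ + cos φ cos δ sin H₀ = 1.1774×0.67688×-0.38477 + 0.73610×0.92301×0.92361 = -0.306646 + 0.627526 = 0.320880.
Q̄ = (S₀/π) × [bracket] = (1361/π) × 0.320880 = 139.01 W/m².
— Configuration B (φ=-38.2°):
cos H₀ = −tan(-38.2°) tan(-22.629°) = -0.3280, H₀ = 1.9050 rad.
Bracket: H₀ sin φ sin δ + cos φ cos δ sin H₀ = 1.9050×-0.61841×-0.38477 + 0.78586×0.92301×0.94466 = 0.453286 + 0.685215 = 1.138501.
Q̄ = (S₀/π) × [bracket] = (1361/π) × 1.138501 = 493.22 W/m².
Ratio Q̄_A / Q̄_B = 139.01 / 493.22 = 0.2818.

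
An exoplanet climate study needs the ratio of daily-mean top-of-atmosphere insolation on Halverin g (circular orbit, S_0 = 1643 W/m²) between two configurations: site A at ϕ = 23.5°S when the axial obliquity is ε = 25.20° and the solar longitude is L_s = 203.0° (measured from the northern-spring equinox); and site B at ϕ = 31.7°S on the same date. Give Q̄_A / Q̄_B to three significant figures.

— Configuration A (ϕ=-23.5°):
Solar declination: sin δ = sin ε · sin L_s = sin 25.20° × sin 203.0° = -0.16637, so δ = -9.577°.
cos h₀ = −tan(-23.5°) tan(-9.577°) = -0.0734, h₀ = 1.6442 rad.
Bracket: h₀ sin ϕ sin δ + cos ϕ cos δ sin h₀ = 1.6442×-0.39875×-0.16637 + 0.91706×0.98606×0.99731 = 0.109076 + 0.901844 = 1.010920.
Q̄ = (S_0/π) × [bracket] = (1643/π) × 1.010920 = 528.69 W/m².
— Configuration B (ϕ=-31.7°):
cos h₀ = −tan(-31.7°) tan(-9.577°) = -0.1042, h₀ = 1.6752 rad.
Bracket: h₀ sin ϕ sin δ + cos ϕ cos δ sin h₀ = 1.6752×-0.52547×-0.16637 + 0.85081×0.98606×0.99456 = 0.146450 + 0.834386 = 0.980836.
Q̄ = (S_0/π) × [bracket] = (1643/π) × 0.980836 = 512.96 W/m².
Ratio Q̄_A / Q̄_B = 528.69 / 512.96 = 1.031.

Q̄_A / Q̄_B ≈ 1.03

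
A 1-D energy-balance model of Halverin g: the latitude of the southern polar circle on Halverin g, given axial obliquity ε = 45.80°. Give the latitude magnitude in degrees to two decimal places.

The polar circle is the lowest latitude that experiences at least one full rotation of continuous darkness at the northern-summer solstice; it lies at |ϕ| = 90° − ε = 90° − 45.80° = 44.20°.

44.20°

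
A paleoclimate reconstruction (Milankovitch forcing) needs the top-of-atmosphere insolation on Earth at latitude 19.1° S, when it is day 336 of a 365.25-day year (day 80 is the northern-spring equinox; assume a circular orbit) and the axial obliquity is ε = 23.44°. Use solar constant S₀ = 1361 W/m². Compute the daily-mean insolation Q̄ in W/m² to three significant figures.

Solar longitude: λ_s = 360° × (336 − 80)/365.25 = 252.320°.
sin δ = sin 23.44° × sin 252.320° = -0.37900, so δ = -22.272°.
cos H₀ = −tan(-19.1°) tan(-22.272°) = -0.1418, H₀ = 1.7131 rad.
Bracket: H₀ sin φ sin δ + cos φ cos δ sin H₀ = 1.7131×-0.32722×-0.37900 + 0.94495×0.92540×0.98989 = 0.212452 + 0.865616 = 1.078068.
Q̄ = (S₀/π) × [bracket] = (1361/π) × 1.078068 = 467.0 W/m².

Q̄ ≈ 467 W/m²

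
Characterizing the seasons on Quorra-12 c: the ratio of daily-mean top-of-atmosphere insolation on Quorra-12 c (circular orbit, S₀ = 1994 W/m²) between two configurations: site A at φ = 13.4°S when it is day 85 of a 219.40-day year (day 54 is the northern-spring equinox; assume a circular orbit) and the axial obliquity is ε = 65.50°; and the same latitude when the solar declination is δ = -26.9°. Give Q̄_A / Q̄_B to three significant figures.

— Configuration A (φ=-13.4°):
Solar longitude: λ_s = 360° × (85 − 54)/219.40 = 50.866°.
sin δ = sin 65.50° × sin 50.866° = 0.70583, so δ = +44.897°.
cos H₀ = −tan(-13.4°) tan(+44.897°) = 0.2374, H₀ = 1.3311 rad.
Bracket: H₀ sin φ sin δ + cos φ cos δ sin H₀ = 1.3311×-0.23175×0.70583 + 0.97278×0.70838×0.97142 = -0.217736 + 0.669403 = 0.451667.
Q̄ = (S₀/π) × [bracket] = (1994/π) × 0.451667 = 286.68 W/m².
— Configuration B (φ=-13.4°):
cos H₀ = −tan(-13.4°) tan(-26.900°) = -0.1209, H₀ = 1.6920 rad.
Bracket: H₀ sin φ sin δ + cos φ cos δ sin H₀ = 1.6920×-0.23175×-0.45243 + 0.97278×0.89180×0.99267 = 0.177407 + 0.861166 = 1.038573.
Q̄ = (S₀/π) × [bracket] = (1994/π) × 1.038573 = 659.19 W/m².
Ratio Q̄_A / Q̄_B = 286.68 / 659.19 = 0.4349.

Q̄_A / Q̄_B ≈ 0.435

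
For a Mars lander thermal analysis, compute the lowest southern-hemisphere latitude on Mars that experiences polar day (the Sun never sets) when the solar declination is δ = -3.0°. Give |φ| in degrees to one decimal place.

|φ| = 87.0°

Polar day requires cos H₀ = −tan φ tan δ ≤ −1, i.e. tan φ tan δ ≥ 1.
The boundary is |tan φ| · |tan δ| = 1, so |φ| = 90° − |δ| = 90° − 3.0° = 87.0° in the southern hemisphere.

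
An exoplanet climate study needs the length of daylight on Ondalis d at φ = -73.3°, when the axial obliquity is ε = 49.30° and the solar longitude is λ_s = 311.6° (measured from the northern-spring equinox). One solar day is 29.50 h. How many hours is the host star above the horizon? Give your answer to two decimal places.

Solar declination: sin δ = sin ε · sin λ_s = sin 49.30° × sin 311.6° = -0.56693, so δ = -34.537°.
Sunrise equation: cos H₀ = −tan φ · tan δ = -2.2940 ≤ −1, so the host star never sets (polar day) and H₀ = π.
Daylight = 2H₀/(2π) × 29.50 h = (3.1416/π) × 29.50 = 29.50 h.

29.50 h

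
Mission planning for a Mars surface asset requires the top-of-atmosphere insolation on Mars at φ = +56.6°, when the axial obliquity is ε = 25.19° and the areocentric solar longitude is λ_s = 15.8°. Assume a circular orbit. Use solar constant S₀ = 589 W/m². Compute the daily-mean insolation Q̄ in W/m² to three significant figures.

sin δ = sin 25.19° × sin 15.8° = 0.11589, so δ = +6.655°.
cos H₀ = −tan(+56.6°) tan(+6.655°) = -0.1769, H₀ = 1.7487 rad.
Bracket: H₀ sin φ sin δ + cos φ cos δ sin H₀ = 1.7487×0.83485×0.11589 + 0.55048×0.99326×0.98422 = 0.169188 + 0.538142 = 0.707330.
Q̄ = (S₀/π) × [bracket] = (589/π) × 0.707330 = 132.6 W/m².

Q̄ ≈ 133 W/m²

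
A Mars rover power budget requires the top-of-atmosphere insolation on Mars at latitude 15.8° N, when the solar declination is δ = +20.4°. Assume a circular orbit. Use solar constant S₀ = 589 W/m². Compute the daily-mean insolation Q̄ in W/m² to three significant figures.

Q̄ ≈ 198 W/m²

cos H₀ = −tan(+15.8°) tan(+20.400°) = -0.1052, H₀ = 1.6762 rad.
Bracket: H₀ sin φ sin δ + cos φ cos δ sin H₀ = 1.6762×0.27228×0.34857 + 0.96222×0.93728×0.99445 = 0.159086 + 0.896864 = 1.055950.
Q̄ = (S₀/π) × [bracket] = (589/π) × 1.055950 = 198.0 W/m².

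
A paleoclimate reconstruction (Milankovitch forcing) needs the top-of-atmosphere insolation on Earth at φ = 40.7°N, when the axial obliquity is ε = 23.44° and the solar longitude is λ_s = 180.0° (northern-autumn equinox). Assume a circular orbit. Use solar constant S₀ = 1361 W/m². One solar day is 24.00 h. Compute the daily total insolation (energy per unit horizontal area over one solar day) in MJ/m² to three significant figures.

28.4 MJ/m²

Solar declination: sin δ = sin ε · sin λ_s = sin 23.44° × sin 180.0° = 0.00000, so δ = +0.000°.
cos H₀ = −tan(+40.7°) tan(+0.000°) = -0.0000, H₀ = 1.5708 rad.
Bracket: H₀ sin φ sin δ + cos φ cos δ sin H₀ = 1.5708×0.65210×0.00000 + 0.75813×1.00000×1.00000 = 0.000000 + 0.758130 = 0.758130.
Q̄ = (S₀/π) × [bracket] = (1361/π) × 0.758130 = 328.44 W/m².
Daily total = Q̄ × 24.00 h × 3600 s/h = 328.44 × 24.00 × 3600 / 10⁶ = 28.38 MJ/m².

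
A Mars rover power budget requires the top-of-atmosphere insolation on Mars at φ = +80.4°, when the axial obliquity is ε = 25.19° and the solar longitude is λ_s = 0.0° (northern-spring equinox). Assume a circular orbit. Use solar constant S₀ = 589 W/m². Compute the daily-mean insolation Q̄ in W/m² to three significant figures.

Q̄ ≈ 31.3 W/m²

Solar declination: sin δ = sin ε · sin λ_s = sin 25.19° × sin 0.0° = 0.00000, so δ = +0.000°.
cos H₀ = −tan(+80.4°) tan(+0.000°) = -0.0000, H₀ = 1.5708 rad.
Bracket: H₀ sin φ sin δ + cos φ cos δ sin H₀ = 1.5708×0.98600×0.00000 + 0.16677×1.00000×1.00000 = 0.000000 + 0.166770 = 0.166770.
Q̄ = (S₀/π) × [bracket] = (589/π) × 0.166770 = 31.27 W/m².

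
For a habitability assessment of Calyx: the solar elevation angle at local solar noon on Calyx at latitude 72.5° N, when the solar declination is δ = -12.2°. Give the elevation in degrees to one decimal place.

At local noon the hour angle is zero, so the zenith angle equals |φ − δ| = |+72.5° − (-12.200°)| = 84.700°.
Elevation = 90° − 84.700° = 5.3°.

5.3°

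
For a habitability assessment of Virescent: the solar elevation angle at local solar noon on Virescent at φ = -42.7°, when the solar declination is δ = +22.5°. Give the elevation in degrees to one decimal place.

24.8°

At local noon the hour angle is zero, so the zenith angle equals |φ − δ| = |-42.7° − (+22.500°)| = 65.200°.
Elevation = 90° − 65.200° = 24.8°.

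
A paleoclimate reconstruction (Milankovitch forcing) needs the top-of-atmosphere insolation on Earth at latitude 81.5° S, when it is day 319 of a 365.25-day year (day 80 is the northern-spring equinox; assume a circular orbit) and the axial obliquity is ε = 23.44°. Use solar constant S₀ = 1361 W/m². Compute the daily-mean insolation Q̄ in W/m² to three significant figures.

Solar longitude: λ_s = 360° × (319 − 80)/365.25 = 235.565°.
sin δ = sin 23.44° × sin 235.565° = -0.32808, so δ = -19.152°.
cos H₀ = −tan(-81.5°) tan(-19.152°) = -2.3239 ≤ −1 ⇒ polar day, H₀ = π.
Bracket: H₀ sin φ sin δ + cos φ cos δ sin H₀ = 3.1416×-0.98902×-0.32808 + 0.14781×0.94465×0.00000 = 1.019379 + 0.000000 = 1.019379.
Q̄ = (S₀/π) × [bracket] = (1361/π) × 1.019379 = 441.6 W/m².

Q̄ ≈ 442 W/m²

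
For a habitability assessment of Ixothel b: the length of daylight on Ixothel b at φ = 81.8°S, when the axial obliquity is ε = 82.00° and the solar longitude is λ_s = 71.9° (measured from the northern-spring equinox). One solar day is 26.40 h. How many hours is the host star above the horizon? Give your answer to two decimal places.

0.00 h

Solar declination: sin δ = sin ε · sin λ_s = sin 82.00° × sin 71.9° = 0.94127, so δ = +70.265°.
cos H₀ = −tan φ · tan δ = 19.3443 ≥ 1, so the host star never rises (polar night) and H₀ = 0.
Daylight = 2H₀/(2π) × 26.40 h = (0.0000/π) × 26.40 = 0.00 h.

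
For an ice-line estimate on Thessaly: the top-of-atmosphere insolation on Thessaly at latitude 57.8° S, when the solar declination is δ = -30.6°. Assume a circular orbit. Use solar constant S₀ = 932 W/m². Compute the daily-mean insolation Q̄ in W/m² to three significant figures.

cos H₀ = −tan(-57.8°) tan(-30.600°) = -0.9391, H₀ = 2.7909 rad.
Bracket: H₀ sin φ sin δ + cos φ cos δ sin H₀ = 2.7909×-0.84619×-0.50904 + 0.53288×0.86074×0.34358 = 1.202165 + 0.157590 = 1.359755.
Q̄ = (S₀/π) × [bracket] = (932/π) × 1.359755 = 403.4 W/m².

Q̄ ≈ 403 W/m²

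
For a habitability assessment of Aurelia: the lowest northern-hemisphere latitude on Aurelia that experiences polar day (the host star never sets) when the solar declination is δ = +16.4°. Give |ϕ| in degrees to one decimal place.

|ϕ| = 73.6°

Polar day requires cos h₀ = −tan ϕ tan δ ≤ −1, i.e. tan ϕ tan δ ≥ 1.
The boundary is |tan ϕ| · |tan δ| = 1, so |ϕ| = 90° − |δ| = 90° − 16.4° = 73.6° in the northern hemisphere.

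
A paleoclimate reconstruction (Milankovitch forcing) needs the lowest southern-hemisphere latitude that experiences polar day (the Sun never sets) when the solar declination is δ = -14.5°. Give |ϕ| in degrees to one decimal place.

Polar day requires cos h₀ = −tan ϕ tan δ ≤ −1, i.e. tan ϕ tan δ ≥ 1.
The boundary is |tan ϕ| · |tan δ| = 1, so |ϕ| = 90° − |δ| = 90° − 14.5° = 75.5° in the southern hemisphere.

|ϕ| = 75.5°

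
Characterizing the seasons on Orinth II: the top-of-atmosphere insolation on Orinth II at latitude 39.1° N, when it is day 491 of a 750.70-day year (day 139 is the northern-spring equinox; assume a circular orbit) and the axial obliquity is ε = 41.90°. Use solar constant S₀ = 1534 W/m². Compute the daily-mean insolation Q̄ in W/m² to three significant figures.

Q̄ ≈ 441 W/m²

Solar longitude: λ_s = 360° × (491 − 139)/750.70 = 168.802°.
sin δ = sin 41.90° × sin 168.802° = 0.12969, so δ = +7.452°.
cos H₀ = −tan(+39.1°) tan(+7.452°) = -0.1063, H₀ = 1.6773 rad.
Bracket: H₀ sin φ sin δ + cos φ cos δ sin H₀ = 1.6773×0.63068×0.12969 + 0.77605×0.99155×0.99433 = 0.137191 + 0.765129 = 0.902320.
Q̄ = (S₀/π) × [bracket] = (1534/π) × 0.902320 = 440.6 W/m².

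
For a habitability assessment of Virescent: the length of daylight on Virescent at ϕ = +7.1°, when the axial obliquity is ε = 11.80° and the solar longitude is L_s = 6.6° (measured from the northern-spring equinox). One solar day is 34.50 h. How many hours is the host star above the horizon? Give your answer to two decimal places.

Solar declination: sin δ = sin ε · sin L_s = sin 11.80° × sin 6.6° = 0.02350, so δ = +1.347°.
cos h₀ = −tan ϕ · tan δ = −tan(+7.1°) × tan(+1.347°) = -0.0029, so h₀ = 1.5737 rad = 90.17°.
Daylight = 2h₀/(2π) × 34.50 h = (1.5737/π) × 34.50 = 17.28 h.

17.28 h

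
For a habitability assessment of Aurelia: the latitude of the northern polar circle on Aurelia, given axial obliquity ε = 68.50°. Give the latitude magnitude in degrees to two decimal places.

The polar circle is the lowest latitude that experiences at least one full rotation of continuous daylight at the northern-summer solstice; it lies at |ϕ| = 90° − ε = 90° − 68.50° = 21.50°.

21.50°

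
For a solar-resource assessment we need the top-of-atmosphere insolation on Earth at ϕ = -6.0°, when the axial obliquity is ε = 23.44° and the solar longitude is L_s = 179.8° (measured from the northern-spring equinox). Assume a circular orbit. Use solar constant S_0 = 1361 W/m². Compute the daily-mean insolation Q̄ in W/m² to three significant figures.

Q̄ ≈ 431 W/m²

Solar declination: sin δ = sin ε · sin L_s = sin 23.44° × sin 179.8° = 0.00139, so δ = +0.080°.
cos h₀ = −tan(-6.0°) tan(+0.080°) = 0.0001, h₀ = 1.5707 rad.
Bracket: h₀ sin ϕ sin δ + cos ϕ cos δ sin h₀ = 1.5707×-0.10453×0.00139 + 0.99452×1.00000×1.00000 = -0.000228 + 0.994520 = 0.994292.
Q̄ = (S_0/π) × [bracket] = (1361/π) × 0.994292 = 430.7 W/m².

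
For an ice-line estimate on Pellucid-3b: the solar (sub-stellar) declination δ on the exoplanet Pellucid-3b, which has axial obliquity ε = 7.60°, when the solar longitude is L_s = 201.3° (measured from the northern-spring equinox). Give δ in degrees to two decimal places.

sin δ = sin ε · sin L_s = sin 7.60° × sin 201.3° = -0.048042.
δ = arcsin(-0.048042) = -2.75°.

δ = -2.75°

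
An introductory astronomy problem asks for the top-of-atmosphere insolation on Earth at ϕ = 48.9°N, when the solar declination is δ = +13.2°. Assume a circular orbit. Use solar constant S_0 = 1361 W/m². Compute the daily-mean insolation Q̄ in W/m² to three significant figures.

Q̄ ≈ 404 W/m²

cos h₀ = −tan(+48.9°) tan(+13.200°) = -0.2689, h₀ = 1.8430 rad.
Bracket: h₀ sin ϕ sin δ + cos ϕ cos δ sin h₀ = 1.8430×0.75356×0.22835 + 0.65738×0.97358×0.96318 = 0.317135 + 0.616447 = 0.933582.
Q̄ = (S_0/π) × [bracket] = (1361/π) × 0.933582 = 404.4 W/m².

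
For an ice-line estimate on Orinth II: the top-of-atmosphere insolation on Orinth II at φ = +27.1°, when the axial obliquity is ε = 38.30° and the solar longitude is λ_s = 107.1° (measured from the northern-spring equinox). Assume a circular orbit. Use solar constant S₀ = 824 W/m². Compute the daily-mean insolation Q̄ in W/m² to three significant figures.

Q̄ ≈ 313 W/m²

Solar declination: sin δ = sin ε · sin λ_s = sin 38.30° × sin 107.1° = 0.59238, so δ = +36.326°.
cos H₀ = −tan(+27.1°) tan(+36.326°) = -0.3763, H₀ = 1.9566 rad.
Bracket: H₀ sin φ sin δ + cos φ cos δ sin H₀ = 1.9566×0.45554×0.59238 + 0.89021×0.80566×0.92651 = 0.527994 + 0.664499 = 1.192493.
Q̄ = (S₀/π) × [bracket] = (824/π) × 1.192493 = 312.8 W/m².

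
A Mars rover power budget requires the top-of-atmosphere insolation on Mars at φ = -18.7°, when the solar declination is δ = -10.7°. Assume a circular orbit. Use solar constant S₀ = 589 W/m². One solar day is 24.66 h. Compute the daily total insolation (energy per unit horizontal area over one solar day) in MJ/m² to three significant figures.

17.1 MJ/m²

cos H₀ = −tan(-18.7°) tan(-10.700°) = -0.0640, H₀ = 1.6348 rad.
Bracket: H₀ sin φ sin δ + cos φ cos δ sin H₀ = 1.6348×-0.32061×-0.18567 + 0.94721×0.98261×0.99795 = 0.097316 + 0.928830 = 1.026146.
Q̄ = (S₀/π) × [bracket] = (589/π) × 1.026146 = 192.39 W/m².
Daily total = Q̄ × 24.66 h × 3600 s/h = 192.39 × 24.66 × 3600 / 10⁶ = 17.08 MJ/m².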